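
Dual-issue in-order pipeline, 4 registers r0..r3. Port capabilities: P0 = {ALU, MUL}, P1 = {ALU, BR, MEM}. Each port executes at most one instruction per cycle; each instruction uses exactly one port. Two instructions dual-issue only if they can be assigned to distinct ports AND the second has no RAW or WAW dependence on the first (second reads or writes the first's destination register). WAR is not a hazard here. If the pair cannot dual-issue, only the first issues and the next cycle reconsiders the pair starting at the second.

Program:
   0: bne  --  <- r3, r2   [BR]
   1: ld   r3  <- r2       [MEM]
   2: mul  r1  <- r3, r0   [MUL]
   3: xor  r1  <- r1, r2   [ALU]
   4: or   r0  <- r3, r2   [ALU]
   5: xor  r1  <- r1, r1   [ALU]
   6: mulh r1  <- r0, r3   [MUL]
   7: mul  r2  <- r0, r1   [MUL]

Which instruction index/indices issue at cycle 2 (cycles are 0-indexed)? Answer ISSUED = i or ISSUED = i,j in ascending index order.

ISSUED = 2

#0 head=0: bne.BR i0 no-port BR/MEM
#1 head=1: ld.MEM i1 RAW r3
#2 head=2: mul.MUL i2 RAW+WAW r1
#3 head=3: xor.ALU or.ALU i3,i4 pair
#4 head=5: xor.ALU i5 WAW r1
#5 head=6: mulh.MUL i6 no-port MUL/MUL
#6 head=7: mul.MUL i7 tail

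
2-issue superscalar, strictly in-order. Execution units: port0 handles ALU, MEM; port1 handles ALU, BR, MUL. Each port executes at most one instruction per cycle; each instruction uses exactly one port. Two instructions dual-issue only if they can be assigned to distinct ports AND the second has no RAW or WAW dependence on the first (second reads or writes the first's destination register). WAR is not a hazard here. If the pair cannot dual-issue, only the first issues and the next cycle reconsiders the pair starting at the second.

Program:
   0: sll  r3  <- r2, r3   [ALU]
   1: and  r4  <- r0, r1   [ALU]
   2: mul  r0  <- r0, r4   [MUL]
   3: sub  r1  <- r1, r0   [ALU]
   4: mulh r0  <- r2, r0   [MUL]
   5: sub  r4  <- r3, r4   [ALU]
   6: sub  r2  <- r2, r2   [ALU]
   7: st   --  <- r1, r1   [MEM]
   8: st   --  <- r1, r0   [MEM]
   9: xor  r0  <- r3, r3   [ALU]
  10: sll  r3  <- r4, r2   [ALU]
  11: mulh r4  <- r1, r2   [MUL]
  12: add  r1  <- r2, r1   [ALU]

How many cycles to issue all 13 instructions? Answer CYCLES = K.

0. sll.ALU/and.ALU @i0,i1  | 2-wide
1. mul.MUL @i2  | RAW r0
2. sub.ALU/mulh.MUL @i3,i4  | 2-wide
3. sub.ALU/sub.ALU @i5,i6  | 2-wide
4. st.MEM @i7  | no-port MEM/MEM
5. st.MEM/xor.ALU @i8,i9  | 2-wide
6. sll.ALU/mulh.MUL @i10,i11  | 2-wide
7. add.ALU @i12  | tail

CYCLES = 8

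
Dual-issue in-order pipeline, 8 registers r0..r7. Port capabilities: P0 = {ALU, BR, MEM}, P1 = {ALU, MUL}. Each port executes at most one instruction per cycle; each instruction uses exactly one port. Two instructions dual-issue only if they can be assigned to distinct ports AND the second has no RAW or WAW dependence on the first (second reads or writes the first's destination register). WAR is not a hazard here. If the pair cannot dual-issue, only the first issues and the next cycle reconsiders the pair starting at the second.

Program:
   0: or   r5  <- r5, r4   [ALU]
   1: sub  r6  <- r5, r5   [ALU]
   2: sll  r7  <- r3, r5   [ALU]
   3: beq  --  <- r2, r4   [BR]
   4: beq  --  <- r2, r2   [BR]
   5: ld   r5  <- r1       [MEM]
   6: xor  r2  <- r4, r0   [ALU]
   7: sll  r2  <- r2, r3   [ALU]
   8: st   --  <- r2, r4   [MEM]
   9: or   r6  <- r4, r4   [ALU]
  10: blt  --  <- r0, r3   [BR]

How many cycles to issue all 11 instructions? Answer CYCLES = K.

c0: i0 or.ALU  RAW r5
c1: i1&i2 sub.ALU;sll.ALU  pair
c2: i3 beq.BR  no-port BR/BR
c3: i4 beq.BR  no-port BR/MEM
c4: i5&i6 ld.MEM;xor.ALU  pair
c5: i7 sll.ALU  RAW r2
c6: i8&i9 st.MEM;or.ALU  pair
c7: i10 blt.BR  tail

CYCLES = 8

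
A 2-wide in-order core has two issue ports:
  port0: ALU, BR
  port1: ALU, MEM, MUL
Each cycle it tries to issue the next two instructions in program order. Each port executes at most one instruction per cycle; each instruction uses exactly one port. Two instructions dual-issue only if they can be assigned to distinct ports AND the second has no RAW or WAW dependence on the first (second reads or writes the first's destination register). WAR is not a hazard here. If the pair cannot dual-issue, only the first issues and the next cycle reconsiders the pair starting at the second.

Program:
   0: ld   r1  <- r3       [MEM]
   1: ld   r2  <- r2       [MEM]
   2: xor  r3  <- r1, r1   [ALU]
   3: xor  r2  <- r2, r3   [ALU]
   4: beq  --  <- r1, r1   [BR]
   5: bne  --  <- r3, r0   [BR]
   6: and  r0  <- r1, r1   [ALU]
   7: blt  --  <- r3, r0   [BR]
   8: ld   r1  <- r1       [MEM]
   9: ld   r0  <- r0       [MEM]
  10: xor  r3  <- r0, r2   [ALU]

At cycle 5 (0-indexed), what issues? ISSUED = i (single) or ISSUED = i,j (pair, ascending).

ISSUED = 9

c0: i0 ld.MEM  no-port MEM/MEM
c1: i1&i2 ld.MEM+xor.ALU  dual
c2: i3&i4 xor.ALU+beq.BR  dual
c3: i5&i6 bne.BR+and.ALU  dual
c4: i7&i8 blt.BR+ld.MEM  dual
c5: i9 ld.MEM  RAW r0
c6: i10 xor.ALU  tail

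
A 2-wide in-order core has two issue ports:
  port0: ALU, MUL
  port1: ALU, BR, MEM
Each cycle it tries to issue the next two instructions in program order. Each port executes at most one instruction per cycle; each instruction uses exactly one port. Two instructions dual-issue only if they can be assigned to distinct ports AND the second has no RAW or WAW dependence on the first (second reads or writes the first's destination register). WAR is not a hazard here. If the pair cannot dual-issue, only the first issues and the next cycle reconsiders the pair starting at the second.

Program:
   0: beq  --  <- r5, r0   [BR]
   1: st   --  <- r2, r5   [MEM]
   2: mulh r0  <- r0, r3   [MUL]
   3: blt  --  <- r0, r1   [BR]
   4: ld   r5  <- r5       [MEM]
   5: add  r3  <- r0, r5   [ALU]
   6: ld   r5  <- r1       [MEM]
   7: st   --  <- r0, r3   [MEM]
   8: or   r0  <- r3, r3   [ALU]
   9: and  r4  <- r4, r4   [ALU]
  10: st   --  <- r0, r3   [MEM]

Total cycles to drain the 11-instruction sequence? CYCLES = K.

CYCLES = 7

t=0 i0:beq.BR ; no-port BR/MEM
t=1 i1,i2:st.MEM mulh.MUL ; dual
t=2 i3:blt.BR ; no-port BR/MEM
t=3 i4:ld.MEM ; RAW r5
t=4 i5,i6:add.ALU ld.MEM ; dual
t=5 i7,i8:st.MEM or.ALU ; dual
t=6 i9,i10:and.ALU st.MEM ; dual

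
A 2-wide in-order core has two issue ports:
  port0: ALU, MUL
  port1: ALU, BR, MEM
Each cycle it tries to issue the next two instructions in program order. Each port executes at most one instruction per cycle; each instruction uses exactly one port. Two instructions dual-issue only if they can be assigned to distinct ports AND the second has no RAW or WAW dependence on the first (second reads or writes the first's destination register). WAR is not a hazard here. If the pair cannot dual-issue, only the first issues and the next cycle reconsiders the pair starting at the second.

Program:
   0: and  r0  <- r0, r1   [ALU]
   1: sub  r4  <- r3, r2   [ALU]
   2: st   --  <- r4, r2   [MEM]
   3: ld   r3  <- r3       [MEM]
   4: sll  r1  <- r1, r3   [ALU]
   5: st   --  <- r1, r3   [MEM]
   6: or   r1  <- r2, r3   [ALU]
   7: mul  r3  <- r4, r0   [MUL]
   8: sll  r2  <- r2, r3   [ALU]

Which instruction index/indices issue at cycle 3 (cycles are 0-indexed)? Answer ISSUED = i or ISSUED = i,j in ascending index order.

ISSUED = 4

[0] i0&i1  and+sub  -- pair
[1] i2  st  -- no-port MEM/MEM
[2] i3  ld  -- RAW r3
[3] i4  sll  -- RAW r1
[4] i5&i6  st+or  -- pair
[5] i7  mul  -- RAW r3
[6] i8  sll  -- tail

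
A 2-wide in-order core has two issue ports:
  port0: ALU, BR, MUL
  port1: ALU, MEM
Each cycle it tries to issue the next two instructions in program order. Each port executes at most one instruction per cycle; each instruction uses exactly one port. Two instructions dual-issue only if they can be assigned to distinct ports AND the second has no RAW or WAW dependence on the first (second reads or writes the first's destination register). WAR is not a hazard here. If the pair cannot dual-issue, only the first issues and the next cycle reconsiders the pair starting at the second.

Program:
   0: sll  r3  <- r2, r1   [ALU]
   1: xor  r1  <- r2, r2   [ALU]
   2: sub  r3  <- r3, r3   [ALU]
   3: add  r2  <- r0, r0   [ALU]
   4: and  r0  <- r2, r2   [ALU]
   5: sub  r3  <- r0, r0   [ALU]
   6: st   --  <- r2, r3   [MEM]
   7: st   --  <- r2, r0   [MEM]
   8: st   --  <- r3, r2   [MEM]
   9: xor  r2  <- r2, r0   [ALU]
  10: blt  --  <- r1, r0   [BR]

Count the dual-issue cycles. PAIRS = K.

PAIRS = 3

[0] i0+i1  sll/xor  -- 2-wide
[1] i2+i3  sub/add  -- 2-wide
[2] i4  and  -- RAW r0
[3] i5  sub  -- RAW r3
[4] i6  st  -- no-port MEM/MEM
[5] i7  st  -- no-port MEM/MEM
[6] i8+i9  st/xor  -- 2-wide
[7] i10  blt  -- tail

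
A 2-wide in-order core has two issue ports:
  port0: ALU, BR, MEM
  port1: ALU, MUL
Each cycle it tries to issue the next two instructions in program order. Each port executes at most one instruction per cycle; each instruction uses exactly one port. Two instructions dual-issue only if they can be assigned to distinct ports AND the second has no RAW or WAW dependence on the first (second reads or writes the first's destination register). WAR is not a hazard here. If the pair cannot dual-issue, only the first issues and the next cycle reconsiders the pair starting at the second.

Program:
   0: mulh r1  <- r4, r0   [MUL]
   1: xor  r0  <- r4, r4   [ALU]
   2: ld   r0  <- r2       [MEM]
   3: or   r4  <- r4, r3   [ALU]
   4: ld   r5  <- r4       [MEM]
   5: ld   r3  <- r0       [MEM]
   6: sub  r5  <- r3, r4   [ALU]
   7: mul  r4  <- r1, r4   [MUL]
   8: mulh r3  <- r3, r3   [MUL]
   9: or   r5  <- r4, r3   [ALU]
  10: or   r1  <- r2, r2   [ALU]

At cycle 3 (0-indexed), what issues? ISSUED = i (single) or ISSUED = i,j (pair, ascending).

ISSUED = 5

[0] i0&i1  mulh;xor  -- dual
[1] i2&i3  ld;or  -- dual
[2] i4  ld  -- no-port MEM/MEM
[3] i5  ld  -- RAW r3
[4] i6&i7  sub;mul  -- dual
[5] i8  mulh  -- RAW r3
[6] i9&i10  or;or  -- dual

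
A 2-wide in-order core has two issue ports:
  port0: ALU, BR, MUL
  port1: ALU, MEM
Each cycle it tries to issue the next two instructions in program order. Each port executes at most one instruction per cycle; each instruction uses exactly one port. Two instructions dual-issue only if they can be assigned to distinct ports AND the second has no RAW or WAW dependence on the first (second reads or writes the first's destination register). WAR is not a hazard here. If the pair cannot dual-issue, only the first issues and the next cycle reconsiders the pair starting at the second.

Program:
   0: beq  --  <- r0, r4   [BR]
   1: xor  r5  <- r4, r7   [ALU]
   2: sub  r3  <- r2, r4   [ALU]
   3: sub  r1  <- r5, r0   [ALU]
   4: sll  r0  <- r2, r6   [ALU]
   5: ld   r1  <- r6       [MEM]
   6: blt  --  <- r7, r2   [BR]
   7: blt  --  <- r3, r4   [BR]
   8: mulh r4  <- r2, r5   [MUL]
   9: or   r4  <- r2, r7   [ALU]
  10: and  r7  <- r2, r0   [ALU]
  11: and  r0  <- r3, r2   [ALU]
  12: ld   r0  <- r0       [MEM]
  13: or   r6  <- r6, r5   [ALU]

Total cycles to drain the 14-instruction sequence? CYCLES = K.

t=0 i0,i1:beq xor ; pair
t=1 i2,i3:sub sub ; pair
t=2 i4,i5:sll ld ; pair
t=3 i6:blt ; no-port BR/BR
t=4 i7:blt ; no-port BR/MUL
t=5 i8:mulh ; WAW r4
t=6 i9,i10:or and ; pair
t=7 i11:and ; RAW+WAW r0
t=8 i12,i13:ld or ; pair

CYCLES = 9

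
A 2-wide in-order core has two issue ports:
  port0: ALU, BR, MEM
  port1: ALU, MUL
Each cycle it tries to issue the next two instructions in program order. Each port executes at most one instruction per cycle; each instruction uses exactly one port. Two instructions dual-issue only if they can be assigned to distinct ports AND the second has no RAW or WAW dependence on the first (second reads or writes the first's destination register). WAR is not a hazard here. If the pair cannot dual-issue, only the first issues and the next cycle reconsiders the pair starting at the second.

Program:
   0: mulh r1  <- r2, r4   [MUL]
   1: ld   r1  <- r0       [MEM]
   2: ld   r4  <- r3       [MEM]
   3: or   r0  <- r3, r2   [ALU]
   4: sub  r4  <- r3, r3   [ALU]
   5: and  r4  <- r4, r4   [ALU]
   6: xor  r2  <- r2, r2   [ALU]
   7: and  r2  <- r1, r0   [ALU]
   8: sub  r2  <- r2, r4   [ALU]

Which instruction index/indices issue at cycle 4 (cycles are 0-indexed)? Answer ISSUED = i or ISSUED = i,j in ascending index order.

0. mulh @i0  | WAW r1
1. ld @i1  | no-port MEM/MEM
2. ld or @i2,i3  | dual
3. sub @i4  | RAW+WAW r4
4. and xor @i5,i6  | dual
5. and @i7  | RAW+WAW r2
6. sub @i8  | tail

ISSUED = 5,6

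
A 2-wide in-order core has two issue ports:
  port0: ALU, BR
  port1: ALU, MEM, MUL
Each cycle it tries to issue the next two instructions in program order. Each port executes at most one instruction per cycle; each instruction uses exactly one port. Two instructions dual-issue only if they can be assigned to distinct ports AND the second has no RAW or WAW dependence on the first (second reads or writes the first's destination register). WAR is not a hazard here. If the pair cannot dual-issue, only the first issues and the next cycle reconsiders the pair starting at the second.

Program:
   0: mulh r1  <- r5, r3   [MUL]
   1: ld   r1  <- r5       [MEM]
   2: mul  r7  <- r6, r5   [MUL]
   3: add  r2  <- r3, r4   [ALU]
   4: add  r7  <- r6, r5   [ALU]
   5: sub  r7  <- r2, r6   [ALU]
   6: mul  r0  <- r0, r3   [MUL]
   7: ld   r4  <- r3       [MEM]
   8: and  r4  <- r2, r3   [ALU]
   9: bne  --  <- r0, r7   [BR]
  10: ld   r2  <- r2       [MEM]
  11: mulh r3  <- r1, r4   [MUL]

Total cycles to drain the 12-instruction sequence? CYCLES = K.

0. mulh @i0  | no-port MUL/MEM
1. ld @i1  | no-port MEM/MUL
2. mul;add @i2/i3  | pair
3. add @i4  | WAW r7
4. sub;mul @i5/i6  | pair
5. ld @i7  | WAW r4
6. and;bne @i8/i9  | pair
7. ld @i10  | no-port MEM/MUL
8. mulh @i11  | tail

CYCLES = 9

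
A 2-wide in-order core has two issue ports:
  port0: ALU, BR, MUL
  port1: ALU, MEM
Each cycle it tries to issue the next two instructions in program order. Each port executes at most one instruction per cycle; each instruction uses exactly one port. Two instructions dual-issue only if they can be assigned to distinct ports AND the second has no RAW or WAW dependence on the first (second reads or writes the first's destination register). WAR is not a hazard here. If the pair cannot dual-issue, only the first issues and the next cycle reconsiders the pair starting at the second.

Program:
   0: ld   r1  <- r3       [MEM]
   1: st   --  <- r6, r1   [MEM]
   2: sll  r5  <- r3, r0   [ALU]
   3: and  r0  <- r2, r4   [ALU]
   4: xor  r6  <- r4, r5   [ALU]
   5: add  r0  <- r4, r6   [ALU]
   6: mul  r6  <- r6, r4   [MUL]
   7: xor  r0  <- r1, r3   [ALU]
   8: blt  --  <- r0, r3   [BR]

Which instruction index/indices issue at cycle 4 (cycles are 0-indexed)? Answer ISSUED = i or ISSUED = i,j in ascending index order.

#0 head=0: ld i0 no-port MEM/MEM
#1 head=1: st+sll i1,i2 dual
#2 head=3: and+xor i3,i4 dual
#3 head=5: add+mul i5,i6 dual
#4 head=7: xor i7 RAW r0
#5 head=8: blt i8 tail

ISSUED = 7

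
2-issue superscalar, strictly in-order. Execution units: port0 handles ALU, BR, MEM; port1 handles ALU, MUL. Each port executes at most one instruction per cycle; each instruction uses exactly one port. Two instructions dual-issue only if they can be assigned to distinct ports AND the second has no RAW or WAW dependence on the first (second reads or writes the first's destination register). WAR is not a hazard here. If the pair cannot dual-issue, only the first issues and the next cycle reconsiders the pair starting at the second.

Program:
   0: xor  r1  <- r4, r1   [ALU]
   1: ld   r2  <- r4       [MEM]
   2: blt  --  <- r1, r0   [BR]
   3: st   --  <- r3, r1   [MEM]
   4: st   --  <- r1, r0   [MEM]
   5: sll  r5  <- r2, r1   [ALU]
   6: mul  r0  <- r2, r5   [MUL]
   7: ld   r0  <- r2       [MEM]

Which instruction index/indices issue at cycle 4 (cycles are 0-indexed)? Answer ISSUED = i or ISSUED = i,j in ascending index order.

ISSUED = 6

#0 head=0: xor.ALU/ld.MEM i0&i1 pair
#1 head=2: blt.BR i2 no-port BR/MEM
#2 head=3: st.MEM i3 no-port MEM/MEM
#3 head=4: st.MEM/sll.ALU i4&i5 pair
#4 head=6: mul.MUL i6 WAW r0
#5 head=7: ld.MEM i7 tail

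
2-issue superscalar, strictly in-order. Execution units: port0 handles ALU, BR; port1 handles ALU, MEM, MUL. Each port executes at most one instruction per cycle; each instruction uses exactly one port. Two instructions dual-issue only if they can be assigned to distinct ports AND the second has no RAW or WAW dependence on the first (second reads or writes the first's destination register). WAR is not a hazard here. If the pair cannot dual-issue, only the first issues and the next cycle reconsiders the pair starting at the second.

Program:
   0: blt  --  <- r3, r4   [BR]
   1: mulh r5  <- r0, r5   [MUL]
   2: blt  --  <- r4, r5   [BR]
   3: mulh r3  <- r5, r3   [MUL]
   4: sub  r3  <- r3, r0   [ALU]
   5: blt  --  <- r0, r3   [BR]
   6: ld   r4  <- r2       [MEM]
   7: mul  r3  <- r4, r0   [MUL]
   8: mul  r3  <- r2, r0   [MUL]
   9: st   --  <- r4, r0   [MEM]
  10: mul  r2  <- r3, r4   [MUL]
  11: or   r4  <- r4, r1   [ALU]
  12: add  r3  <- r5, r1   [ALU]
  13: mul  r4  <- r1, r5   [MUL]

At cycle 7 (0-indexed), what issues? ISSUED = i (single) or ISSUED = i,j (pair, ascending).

  cy0 -> i0&i1 (blt.BR mulh.MUL) 2-wide
  cy1 -> i2&i3 (blt.BR mulh.MUL) 2-wide
  cy2 -> i4 (sub.ALU) RAW r3
  cy3 -> i5&i6 (blt.BR ld.MEM) 2-wide
  cy4 -> i7 (mul.MUL) no-port MUL/MUL
  cy5 -> i8 (mul.MUL) no-port MUL/MEM
  cy6 -> i9 (st.MEM) no-port MEM/MUL
  cy7 -> i10&i11 (mul.MUL or.ALU) 2-wide
  cy8 -> i12&i13 (add.ALU mul.MUL) 2-wide

ISSUED = 10,11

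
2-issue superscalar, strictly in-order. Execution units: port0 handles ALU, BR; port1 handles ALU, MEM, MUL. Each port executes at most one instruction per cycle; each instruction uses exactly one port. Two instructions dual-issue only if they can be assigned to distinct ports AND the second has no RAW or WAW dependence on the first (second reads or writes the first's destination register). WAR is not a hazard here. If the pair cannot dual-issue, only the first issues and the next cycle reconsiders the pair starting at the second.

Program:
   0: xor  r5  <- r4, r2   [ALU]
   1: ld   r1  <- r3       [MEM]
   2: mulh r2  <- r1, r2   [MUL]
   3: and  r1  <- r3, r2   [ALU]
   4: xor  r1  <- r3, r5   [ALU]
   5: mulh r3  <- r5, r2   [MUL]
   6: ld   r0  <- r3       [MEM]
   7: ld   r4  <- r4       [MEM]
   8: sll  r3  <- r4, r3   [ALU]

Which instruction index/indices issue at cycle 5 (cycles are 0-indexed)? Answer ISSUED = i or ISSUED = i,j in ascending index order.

ISSUED = 7

[0] i0&i1  xor;ld  -- 2-wide
[1] i2  mulh  -- RAW r2
[2] i3  and  -- WAW r1
[3] i4&i5  xor;mulh  -- 2-wide
[4] i6  ld  -- no-port MEM/MEM
[5] i7  ld  -- RAW r4
[6] i8  sll  -- tail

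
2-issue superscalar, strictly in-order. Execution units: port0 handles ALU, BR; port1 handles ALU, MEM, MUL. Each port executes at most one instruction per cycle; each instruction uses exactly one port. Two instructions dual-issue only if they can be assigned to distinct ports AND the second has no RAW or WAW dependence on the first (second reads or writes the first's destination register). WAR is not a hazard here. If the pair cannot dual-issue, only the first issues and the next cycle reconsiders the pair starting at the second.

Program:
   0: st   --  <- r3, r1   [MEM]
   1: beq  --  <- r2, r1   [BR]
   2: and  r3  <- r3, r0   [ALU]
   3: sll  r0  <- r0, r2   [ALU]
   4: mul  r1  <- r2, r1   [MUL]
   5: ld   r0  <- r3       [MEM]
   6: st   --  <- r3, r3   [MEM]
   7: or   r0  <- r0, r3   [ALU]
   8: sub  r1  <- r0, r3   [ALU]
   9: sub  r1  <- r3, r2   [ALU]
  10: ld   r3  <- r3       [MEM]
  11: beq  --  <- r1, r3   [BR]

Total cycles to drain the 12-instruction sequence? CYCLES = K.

CYCLES = 8

t=0 i0/i1:st beq ; 2-wide
t=1 i2/i3:and sll ; 2-wide
t=2 i4:mul ; no-port MUL/MEM
t=3 i5:ld ; no-port MEM/MEM
t=4 i6/i7:st or ; 2-wide
t=5 i8:sub ; WAW r1
t=6 i9/i10:sub ld ; 2-wide
t=7 i11:beq ; tail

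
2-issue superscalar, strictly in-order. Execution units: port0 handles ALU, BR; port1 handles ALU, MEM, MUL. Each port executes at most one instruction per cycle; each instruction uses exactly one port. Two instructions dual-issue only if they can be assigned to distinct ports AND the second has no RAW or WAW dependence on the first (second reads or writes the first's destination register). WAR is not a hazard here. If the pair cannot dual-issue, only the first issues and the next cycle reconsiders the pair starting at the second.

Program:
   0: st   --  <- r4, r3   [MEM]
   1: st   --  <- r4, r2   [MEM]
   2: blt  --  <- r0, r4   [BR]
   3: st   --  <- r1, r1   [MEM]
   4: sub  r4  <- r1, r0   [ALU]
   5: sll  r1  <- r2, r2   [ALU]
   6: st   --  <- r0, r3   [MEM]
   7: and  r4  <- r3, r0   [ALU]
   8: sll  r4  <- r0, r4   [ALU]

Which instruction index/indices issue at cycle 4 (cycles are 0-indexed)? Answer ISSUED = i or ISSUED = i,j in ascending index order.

  cy0 -> i0 (st.MEM) no-port MEM/MEM
  cy1 -> i1+i2 (st.MEM/blt.BR) 2-wide
  cy2 -> i3+i4 (st.MEM/sub.ALU) 2-wide
  cy3 -> i5+i6 (sll.ALU/st.MEM) 2-wide
  cy4 -> i7 (and.ALU) RAW+WAW r4
  cy5 -> i8 (sll.ALU) tail

ISSUED = 7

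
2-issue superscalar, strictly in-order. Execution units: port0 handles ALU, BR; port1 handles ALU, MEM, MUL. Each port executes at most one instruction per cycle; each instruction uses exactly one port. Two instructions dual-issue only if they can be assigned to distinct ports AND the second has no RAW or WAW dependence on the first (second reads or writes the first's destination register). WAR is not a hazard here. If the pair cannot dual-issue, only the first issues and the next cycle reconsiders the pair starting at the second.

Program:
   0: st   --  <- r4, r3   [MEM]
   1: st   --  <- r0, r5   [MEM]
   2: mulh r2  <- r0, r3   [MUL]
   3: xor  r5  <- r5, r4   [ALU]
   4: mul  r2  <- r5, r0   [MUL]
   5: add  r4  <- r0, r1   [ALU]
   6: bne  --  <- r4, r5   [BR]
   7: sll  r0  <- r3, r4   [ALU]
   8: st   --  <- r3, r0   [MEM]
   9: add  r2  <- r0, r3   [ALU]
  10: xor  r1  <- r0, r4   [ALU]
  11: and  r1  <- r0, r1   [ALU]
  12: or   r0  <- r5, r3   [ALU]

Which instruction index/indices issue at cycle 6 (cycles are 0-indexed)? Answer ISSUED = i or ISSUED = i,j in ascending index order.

0. st @i0  | no-port MEM/MEM
1. st @i1  | no-port MEM/MUL
2. mulh/xor @i2&i3  | dual
3. mul/add @i4&i5  | dual
4. bne/sll @i6&i7  | dual
5. st/add @i8&i9  | dual
6. xor @i10  | RAW+WAW r1
7. and/or @i11&i12  | dual

ISSUED = 10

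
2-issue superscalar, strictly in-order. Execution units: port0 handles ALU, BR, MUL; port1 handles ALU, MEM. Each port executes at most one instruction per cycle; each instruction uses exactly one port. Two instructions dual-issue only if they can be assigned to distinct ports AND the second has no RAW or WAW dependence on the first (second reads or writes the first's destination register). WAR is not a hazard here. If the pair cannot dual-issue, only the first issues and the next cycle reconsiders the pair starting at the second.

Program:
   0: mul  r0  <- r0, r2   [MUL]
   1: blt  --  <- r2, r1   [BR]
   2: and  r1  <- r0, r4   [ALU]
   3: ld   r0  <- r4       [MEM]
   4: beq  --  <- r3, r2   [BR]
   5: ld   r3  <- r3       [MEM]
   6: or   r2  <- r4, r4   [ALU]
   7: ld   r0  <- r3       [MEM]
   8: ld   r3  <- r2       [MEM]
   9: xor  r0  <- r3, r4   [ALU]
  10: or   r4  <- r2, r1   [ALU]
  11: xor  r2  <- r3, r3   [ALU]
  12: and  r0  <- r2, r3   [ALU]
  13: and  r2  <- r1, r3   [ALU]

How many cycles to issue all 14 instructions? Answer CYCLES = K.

CYCLES = 9

c0: i0 mul.MUL  no-port MUL/BR
c1: i1/i2 blt.BR;and.ALU  pair
c2: i3/i4 ld.MEM;beq.BR  pair
c3: i5/i6 ld.MEM;or.ALU  pair
c4: i7 ld.MEM  no-port MEM/MEM
c5: i8 ld.MEM  RAW r3
c6: i9/i10 xor.ALU;or.ALU  pair
c7: i11 xor.ALU  RAW r2
c8: i12/i13 and.ALU;and.ALU  pair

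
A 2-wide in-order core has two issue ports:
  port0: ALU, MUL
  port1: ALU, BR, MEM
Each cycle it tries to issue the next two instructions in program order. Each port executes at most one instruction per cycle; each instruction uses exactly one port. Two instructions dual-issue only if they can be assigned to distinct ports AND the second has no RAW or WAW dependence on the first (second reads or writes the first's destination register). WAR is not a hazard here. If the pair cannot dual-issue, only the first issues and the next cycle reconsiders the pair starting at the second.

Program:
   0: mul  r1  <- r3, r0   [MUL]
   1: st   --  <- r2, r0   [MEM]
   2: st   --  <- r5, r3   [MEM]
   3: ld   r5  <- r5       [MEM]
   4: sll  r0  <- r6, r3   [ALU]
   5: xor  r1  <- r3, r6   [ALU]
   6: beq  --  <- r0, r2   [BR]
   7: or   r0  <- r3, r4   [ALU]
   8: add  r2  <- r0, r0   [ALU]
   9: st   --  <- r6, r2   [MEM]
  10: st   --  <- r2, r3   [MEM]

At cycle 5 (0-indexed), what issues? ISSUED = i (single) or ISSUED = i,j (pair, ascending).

c0: i0/i1 mul/st  dual
c1: i2 st  no-port MEM/MEM
c2: i3/i4 ld/sll  dual
c3: i5/i6 xor/beq  dual
c4: i7 or  RAW r0
c5: i8 add  RAW r2
c6: i9 st  no-port MEM/MEM
c7: i10 st  tail

ISSUED = 8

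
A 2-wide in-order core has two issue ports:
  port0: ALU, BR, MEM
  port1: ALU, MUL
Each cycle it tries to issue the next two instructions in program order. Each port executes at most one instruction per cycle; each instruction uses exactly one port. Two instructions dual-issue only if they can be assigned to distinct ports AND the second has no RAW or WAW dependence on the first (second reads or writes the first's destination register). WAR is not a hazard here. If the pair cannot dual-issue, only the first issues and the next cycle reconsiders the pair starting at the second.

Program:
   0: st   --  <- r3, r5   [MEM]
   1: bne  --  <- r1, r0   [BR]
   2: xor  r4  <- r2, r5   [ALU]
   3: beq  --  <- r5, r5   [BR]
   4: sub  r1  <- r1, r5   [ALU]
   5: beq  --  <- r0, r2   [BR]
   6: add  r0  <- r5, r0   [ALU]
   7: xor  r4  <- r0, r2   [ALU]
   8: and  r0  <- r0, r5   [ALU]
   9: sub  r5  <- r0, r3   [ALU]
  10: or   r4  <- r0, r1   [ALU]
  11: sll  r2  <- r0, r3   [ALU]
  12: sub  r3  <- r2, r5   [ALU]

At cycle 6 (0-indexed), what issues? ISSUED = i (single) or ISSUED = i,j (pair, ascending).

ISSUED = 11

0. st.MEM @i0  | no-port MEM/BR
1. bne.BR;xor.ALU @i1+i2  | dual
2. beq.BR;sub.ALU @i3+i4  | dual
3. beq.BR;add.ALU @i5+i6  | dual
4. xor.ALU;and.ALU @i7+i8  | dual
5. sub.ALU;or.ALU @i9+i10  | dual
6. sll.ALU @i11  | RAW r2
7. sub.ALU @i12  | tail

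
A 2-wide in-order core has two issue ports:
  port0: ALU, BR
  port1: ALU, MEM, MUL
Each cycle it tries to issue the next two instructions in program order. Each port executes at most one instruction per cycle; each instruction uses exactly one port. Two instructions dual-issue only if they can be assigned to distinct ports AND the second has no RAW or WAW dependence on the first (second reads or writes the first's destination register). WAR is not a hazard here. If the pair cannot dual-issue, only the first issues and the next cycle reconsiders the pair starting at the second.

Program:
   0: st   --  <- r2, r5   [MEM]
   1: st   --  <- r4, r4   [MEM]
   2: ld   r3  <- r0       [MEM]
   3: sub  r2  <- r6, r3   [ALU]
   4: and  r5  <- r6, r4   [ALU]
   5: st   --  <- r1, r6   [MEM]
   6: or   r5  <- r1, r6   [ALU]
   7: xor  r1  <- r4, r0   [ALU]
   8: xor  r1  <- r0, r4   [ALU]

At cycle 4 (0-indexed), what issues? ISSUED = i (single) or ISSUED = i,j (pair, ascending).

c0: i0 st  no-port MEM/MEM
c1: i1 st  no-port MEM/MEM
c2: i2 ld  RAW r3
c3: i3/i4 sub/and  2-wide
c4: i5/i6 st/or  2-wide
c5: i7 xor  WAW r1
c6: i8 xor  tail

ISSUED = 5,6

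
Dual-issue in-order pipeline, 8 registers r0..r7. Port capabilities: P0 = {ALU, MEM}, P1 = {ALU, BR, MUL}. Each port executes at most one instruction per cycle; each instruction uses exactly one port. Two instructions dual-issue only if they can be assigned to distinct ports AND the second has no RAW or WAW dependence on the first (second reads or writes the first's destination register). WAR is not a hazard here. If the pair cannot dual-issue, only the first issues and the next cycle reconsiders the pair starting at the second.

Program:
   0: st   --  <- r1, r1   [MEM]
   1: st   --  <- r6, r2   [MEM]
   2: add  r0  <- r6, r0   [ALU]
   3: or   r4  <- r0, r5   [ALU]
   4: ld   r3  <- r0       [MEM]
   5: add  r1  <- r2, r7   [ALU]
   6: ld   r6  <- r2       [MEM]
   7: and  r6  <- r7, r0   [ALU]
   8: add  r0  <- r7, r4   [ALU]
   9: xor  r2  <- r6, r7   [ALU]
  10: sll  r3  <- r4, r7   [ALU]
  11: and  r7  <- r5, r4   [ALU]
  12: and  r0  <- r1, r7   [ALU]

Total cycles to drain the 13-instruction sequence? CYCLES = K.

#0 head=0: st.MEM i0 no-port MEM/MEM
#1 head=1: st.MEM/add.ALU i1&i2 2-wide
#2 head=3: or.ALU/ld.MEM i3&i4 2-wide
#3 head=5: add.ALU/ld.MEM i5&i6 2-wide
#4 head=7: and.ALU/add.ALU i7&i8 2-wide
#5 head=9: xor.ALU/sll.ALU i9&i10 2-wide
#6 head=11: and.ALU i11 RAW r7
#7 head=12: and.ALU i12 tail

CYCLES = 8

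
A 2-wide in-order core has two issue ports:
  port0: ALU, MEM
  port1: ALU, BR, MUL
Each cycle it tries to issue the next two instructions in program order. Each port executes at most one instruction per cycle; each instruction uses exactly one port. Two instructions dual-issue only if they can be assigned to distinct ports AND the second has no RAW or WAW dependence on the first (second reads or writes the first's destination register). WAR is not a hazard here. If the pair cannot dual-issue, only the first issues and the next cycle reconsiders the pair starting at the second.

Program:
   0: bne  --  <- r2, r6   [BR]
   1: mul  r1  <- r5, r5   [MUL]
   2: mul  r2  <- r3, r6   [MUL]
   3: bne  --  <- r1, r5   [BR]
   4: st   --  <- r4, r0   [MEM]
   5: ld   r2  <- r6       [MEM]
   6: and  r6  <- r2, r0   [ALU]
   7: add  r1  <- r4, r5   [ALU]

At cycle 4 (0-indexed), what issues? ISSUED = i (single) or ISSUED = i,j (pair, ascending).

ISSUED = 5

0. bne @i0  | no-port BR/MUL
1. mul @i1  | no-port MUL/MUL
2. mul @i2  | no-port MUL/BR
3. bne st @i3&i4  | pair
4. ld @i5  | RAW r2
5. and add @i6&i7  | pair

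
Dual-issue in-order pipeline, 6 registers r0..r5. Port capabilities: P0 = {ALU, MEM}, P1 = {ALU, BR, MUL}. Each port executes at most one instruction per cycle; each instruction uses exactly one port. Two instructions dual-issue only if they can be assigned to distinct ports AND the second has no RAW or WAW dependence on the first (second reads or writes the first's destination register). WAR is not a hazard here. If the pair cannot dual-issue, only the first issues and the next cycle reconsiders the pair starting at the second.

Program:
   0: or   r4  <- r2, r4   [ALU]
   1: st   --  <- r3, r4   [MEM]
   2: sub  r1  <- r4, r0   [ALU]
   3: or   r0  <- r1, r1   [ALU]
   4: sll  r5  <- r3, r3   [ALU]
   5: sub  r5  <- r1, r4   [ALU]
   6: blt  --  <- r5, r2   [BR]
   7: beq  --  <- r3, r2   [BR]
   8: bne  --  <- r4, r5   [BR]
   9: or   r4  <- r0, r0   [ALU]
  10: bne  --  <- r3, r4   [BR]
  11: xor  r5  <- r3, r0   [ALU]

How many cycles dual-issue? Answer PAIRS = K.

PAIRS = 4

0. or.ALU @i0  | RAW r4
1. st.MEM/sub.ALU @i1&i2  | dual
2. or.ALU/sll.ALU @i3&i4  | dual
3. sub.ALU @i5  | RAW r5
4. blt.BR @i6  | no-port BR/BR
5. beq.BR @i7  | no-port BR/BR
6. bne.BR/or.ALU @i8&i9  | dual
7. bne.BR/xor.ALU @i10&i11  | dual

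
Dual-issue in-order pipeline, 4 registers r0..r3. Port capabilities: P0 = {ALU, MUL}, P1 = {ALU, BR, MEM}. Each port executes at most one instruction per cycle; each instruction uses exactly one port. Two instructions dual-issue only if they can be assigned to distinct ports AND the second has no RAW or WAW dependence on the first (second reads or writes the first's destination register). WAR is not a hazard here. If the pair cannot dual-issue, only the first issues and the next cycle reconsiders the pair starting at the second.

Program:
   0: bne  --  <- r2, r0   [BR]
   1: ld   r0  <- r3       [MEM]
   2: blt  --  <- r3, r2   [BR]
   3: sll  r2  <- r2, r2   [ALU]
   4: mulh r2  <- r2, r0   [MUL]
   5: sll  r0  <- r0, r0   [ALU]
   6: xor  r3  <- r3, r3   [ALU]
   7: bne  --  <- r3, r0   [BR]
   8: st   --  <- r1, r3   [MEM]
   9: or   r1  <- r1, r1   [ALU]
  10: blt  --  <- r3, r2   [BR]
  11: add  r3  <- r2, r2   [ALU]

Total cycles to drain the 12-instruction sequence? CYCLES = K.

#0 head=0: bne.BR i0 no-port BR/MEM
#1 head=1: ld.MEM i1 no-port MEM/BR
#2 head=2: blt.BR sll.ALU i2&i3 pair
#3 head=4: mulh.MUL sll.ALU i4&i5 pair
#4 head=6: xor.ALU i6 RAW r3
#5 head=7: bne.BR i7 no-port BR/MEM
#6 head=8: st.MEM or.ALU i8&i9 pair
#7 head=10: blt.BR add.ALU i10&i11 pair

CYCLES = 8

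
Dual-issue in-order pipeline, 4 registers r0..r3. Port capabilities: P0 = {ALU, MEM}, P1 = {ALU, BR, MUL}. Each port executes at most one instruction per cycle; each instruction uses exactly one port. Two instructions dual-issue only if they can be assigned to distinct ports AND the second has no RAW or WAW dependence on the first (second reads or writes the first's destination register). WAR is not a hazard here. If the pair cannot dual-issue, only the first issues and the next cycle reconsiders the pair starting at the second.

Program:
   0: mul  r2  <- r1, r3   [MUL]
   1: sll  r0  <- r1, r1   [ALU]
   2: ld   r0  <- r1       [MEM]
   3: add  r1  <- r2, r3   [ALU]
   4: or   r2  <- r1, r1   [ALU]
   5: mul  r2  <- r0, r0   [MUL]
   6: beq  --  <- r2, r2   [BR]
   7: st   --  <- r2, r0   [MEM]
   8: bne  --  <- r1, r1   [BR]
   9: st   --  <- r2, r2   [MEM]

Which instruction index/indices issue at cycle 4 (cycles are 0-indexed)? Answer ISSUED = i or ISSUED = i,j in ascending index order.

t=0 i0/i1:mul.MUL sll.ALU ; dual
t=1 i2/i3:ld.MEM add.ALU ; dual
t=2 i4:or.ALU ; WAW r2
t=3 i5:mul.MUL ; no-port MUL/BR
t=4 i6/i7:beq.BR st.MEM ; dual
t=5 i8/i9:bne.BR st.MEM ; dual

ISSUED = 6,7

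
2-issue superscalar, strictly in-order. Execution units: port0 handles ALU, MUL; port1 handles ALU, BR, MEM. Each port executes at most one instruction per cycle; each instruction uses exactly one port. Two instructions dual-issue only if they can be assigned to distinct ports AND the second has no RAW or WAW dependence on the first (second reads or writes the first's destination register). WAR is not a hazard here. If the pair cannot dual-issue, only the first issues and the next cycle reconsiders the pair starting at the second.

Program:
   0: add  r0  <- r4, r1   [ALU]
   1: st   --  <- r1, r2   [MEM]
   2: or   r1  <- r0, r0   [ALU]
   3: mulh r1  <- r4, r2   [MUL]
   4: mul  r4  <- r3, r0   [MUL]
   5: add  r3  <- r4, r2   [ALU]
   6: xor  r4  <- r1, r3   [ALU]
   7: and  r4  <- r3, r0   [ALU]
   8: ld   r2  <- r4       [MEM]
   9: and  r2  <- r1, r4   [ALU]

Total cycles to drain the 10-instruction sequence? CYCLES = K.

CYCLES = 9

  cy0 -> i0&i1 (add;st) dual
  cy1 -> i2 (or) WAW r1
  cy2 -> i3 (mulh) no-port MUL/MUL
  cy3 -> i4 (mul) RAW r4
  cy4 -> i5 (add) RAW r3
  cy5 -> i6 (xor) WAW r4
  cy6 -> i7 (and) RAW r4
  cy7 -> i8 (ld) WAW r2
  cy8 -> i9 (and) tail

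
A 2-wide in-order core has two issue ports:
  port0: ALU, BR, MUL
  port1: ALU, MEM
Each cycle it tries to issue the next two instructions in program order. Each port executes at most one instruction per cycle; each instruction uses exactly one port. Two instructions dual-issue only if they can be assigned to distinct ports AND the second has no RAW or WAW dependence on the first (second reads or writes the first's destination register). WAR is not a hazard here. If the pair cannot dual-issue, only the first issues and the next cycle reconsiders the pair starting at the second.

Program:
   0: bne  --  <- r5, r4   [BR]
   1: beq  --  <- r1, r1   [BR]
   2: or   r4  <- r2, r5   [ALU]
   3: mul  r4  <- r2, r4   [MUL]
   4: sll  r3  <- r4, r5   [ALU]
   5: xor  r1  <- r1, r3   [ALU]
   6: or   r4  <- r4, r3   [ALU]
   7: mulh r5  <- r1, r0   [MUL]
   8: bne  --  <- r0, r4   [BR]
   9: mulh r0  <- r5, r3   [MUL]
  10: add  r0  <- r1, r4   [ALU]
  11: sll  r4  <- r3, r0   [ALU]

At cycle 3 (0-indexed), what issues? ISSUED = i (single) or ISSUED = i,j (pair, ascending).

[0] i0  bne  -- no-port BR/BR
[1] i1,i2  beq;or  -- 2-wide
[2] i3  mul  -- RAW r4
[3] i4  sll  -- RAW r3
[4] i5,i6  xor;or  -- 2-wide
[5] i7  mulh  -- no-port MUL/BR
[6] i8  bne  -- no-port BR/MUL
[7] i9  mulh  -- WAW r0
[8] i10  add  -- RAW r0
[9] i11  sll  -- tail

ISSUED = 4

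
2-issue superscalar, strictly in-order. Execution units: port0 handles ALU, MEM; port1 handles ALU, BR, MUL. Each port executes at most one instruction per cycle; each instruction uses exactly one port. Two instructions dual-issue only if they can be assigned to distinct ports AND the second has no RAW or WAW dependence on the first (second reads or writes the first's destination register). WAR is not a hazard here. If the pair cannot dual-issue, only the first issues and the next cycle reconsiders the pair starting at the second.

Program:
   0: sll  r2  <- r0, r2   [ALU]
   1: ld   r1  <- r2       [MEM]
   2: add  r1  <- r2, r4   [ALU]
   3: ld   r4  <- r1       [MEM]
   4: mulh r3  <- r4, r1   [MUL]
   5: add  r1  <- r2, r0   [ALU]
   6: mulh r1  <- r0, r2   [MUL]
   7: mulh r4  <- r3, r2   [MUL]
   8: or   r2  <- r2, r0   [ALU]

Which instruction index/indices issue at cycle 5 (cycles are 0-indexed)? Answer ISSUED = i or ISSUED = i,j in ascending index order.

ISSUED = 6

t=0 i0:sll ; RAW r2
t=1 i1:ld ; WAW r1
t=2 i2:add ; RAW r1
t=3 i3:ld ; RAW r4
t=4 i4,i5:mulh;add ; 2-wide
t=5 i6:mulh ; no-port MUL/MUL
t=6 i7,i8:mulh;or ; 2-wide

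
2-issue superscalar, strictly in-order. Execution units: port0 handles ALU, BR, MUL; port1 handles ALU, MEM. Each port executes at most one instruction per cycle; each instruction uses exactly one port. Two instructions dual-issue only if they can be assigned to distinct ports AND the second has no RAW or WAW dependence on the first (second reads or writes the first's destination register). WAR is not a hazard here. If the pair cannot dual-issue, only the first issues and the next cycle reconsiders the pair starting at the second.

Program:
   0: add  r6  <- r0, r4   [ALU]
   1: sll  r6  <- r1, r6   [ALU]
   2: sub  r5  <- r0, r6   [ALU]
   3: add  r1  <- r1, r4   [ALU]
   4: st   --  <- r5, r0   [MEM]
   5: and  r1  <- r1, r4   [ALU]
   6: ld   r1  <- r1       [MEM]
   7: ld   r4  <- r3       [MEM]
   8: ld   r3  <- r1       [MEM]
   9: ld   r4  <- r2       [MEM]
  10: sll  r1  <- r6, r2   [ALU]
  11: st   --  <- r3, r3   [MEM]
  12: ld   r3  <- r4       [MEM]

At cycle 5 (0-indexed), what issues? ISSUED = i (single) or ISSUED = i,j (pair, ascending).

ISSUED = 7

c0: i0 add  RAW+WAW r6
c1: i1 sll  RAW r6
c2: i2/i3 sub add  dual
c3: i4/i5 st and  dual
c4: i6 ld  no-port MEM/MEM
c5: i7 ld  no-port MEM/MEM
c6: i8 ld  no-port MEM/MEM
c7: i9/i10 ld sll  dual
c8: i11 st  no-port MEM/MEM
c9: i12 ld  tail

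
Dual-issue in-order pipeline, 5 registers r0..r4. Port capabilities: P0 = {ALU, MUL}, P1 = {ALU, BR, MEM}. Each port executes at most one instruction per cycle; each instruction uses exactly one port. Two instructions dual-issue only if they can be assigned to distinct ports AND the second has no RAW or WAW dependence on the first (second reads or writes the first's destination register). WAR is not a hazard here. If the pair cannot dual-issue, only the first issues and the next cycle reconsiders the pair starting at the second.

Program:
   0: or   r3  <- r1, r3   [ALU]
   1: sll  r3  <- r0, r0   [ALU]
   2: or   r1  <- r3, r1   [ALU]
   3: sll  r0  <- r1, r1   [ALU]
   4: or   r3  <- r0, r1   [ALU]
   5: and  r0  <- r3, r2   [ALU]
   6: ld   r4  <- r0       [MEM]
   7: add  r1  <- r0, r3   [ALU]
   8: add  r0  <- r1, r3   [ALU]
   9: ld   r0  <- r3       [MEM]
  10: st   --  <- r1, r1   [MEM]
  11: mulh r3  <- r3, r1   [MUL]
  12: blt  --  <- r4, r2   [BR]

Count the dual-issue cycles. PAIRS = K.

[0] i0  or  -- WAW r3
[1] i1  sll  -- RAW r3
[2] i2  or  -- RAW r1
[3] i3  sll  -- RAW r0
[4] i4  or  -- RAW r3
[5] i5  and  -- RAW r0
[6] i6,i7  ld+add  -- pair
[7] i8  add  -- WAW r0
[8] i9  ld  -- no-port MEM/MEM
[9] i10,i11  st+mulh  -- pair
[10] i12  blt  -- tail

PAIRS = 2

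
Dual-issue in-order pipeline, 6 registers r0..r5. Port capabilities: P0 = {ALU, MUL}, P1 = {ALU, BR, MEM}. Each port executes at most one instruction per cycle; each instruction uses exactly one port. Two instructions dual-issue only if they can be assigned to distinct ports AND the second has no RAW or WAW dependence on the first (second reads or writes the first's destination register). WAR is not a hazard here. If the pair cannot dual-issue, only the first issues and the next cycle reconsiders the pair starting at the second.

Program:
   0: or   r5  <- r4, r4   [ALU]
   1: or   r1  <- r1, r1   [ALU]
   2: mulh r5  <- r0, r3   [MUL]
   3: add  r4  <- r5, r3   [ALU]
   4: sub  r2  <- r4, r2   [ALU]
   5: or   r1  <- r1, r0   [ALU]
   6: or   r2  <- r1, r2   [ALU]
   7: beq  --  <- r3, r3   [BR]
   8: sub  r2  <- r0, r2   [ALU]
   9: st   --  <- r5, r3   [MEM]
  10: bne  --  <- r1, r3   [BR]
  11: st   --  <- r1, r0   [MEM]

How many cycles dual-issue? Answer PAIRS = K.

PAIRS = 4

#0 head=0: or.ALU+or.ALU i0/i1 dual
#1 head=2: mulh.MUL i2 RAW r5
#2 head=3: add.ALU i3 RAW r4
#3 head=4: sub.ALU+or.ALU i4/i5 dual
#4 head=6: or.ALU+beq.BR i6/i7 dual
#5 head=8: sub.ALU+st.MEM i8/i9 dual
#6 head=10: bne.BR i10 no-port BR/MEM
#7 head=11: st.MEM i11 tail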